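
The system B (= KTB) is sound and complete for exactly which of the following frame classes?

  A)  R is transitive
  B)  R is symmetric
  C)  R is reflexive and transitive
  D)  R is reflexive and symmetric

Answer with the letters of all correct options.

(A) this class determines K4, not B (= KTB).
(B) this class determines KB, not B (= KTB).
(C) this class determines S4, not B (= KTB).
(D) B (= KTB) is sound and complete for exactly this class.

D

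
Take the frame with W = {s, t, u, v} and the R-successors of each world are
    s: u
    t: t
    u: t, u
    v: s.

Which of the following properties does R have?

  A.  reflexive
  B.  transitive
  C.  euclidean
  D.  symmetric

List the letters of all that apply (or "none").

(A) not reflexive: not s R s.
(B) not transitive: s R u and u R t but not s R t.
(C) not euclidean: u R t and u R u but not t R u.
(D) not symmetric: s R u but not u R s.

none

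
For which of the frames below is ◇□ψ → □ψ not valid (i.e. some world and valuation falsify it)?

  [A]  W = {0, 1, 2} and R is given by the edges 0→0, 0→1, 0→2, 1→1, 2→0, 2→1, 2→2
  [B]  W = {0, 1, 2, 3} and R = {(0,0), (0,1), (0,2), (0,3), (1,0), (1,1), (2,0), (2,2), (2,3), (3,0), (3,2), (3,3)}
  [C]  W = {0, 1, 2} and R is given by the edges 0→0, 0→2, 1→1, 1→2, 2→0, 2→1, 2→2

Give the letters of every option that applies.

A, B, C

The schema ◇□ψ → □ψ is the dual of axiom 5; it is valid on a frame iff R is euclidean.
(A) R is not euclidean (0 R 1 and 0 R 0 but not 1 R 0), so the schema fails here.
(B) R is not euclidean (0 R 1 and 0 R 2 but not 1 R 2), so the schema fails here.
(C) R is not euclidean (2 R 0 and 2 R 1 but not 0 R 1), so the schema fails here.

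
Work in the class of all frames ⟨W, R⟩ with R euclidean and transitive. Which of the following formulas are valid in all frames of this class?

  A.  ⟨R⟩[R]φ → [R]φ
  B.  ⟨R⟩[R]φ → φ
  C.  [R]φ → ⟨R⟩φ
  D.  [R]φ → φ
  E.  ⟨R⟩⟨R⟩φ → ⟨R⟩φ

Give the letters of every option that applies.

(A) ⟨R⟩[R]φ → [R]φ is the dual of axiom 5, which corresponds to the euclidean property. Every such R is euclidean — valid.
(B) the dual of axiom B: valid iff R is symmetric. Such an R need not be symmetric — not valid.
(C) [R]φ → ⟨R⟩φ (axiom D) characterises the serial frames. Such an R need not be serial — not valid.
(D) [R]φ → φ is axiom T, which corresponds to reflexivity. Such an R need not be reflexive — not valid.
(E) ⟨R⟩⟨R⟩φ → ⟨R⟩φ is the dual of axiom 4; it is valid on a frame exactly when R is transitive. Every such R is transitive, so valid.

A, E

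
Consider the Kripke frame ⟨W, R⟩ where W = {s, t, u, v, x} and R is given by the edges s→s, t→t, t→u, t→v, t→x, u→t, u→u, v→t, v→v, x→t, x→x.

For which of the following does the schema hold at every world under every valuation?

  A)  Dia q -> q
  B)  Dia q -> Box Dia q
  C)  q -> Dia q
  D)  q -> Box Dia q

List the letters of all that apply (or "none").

R is reflexive: each world relates to itself.
R is symmetric: every R-edge is matched by its reverse.
R is not euclidean: t R u and t R v but not u R v.
R is not a subset of the identity: t R u with t ≠ u.
(A) Dia q -> q (the converse of T) corresponds to R being a subset of the identity. Here R ⊄ identity, so not valid.
(B) axiom 5: valid iff R is euclidean. R is not euclidean — not valid.
(C) q -> Dia q is the dual of axiom T, which corresponds to reflexivity. R is reflexive — valid.
(D) q -> Box Dia q (axiom B) characterises the symmetric frames. R is symmetric — valid.

C, D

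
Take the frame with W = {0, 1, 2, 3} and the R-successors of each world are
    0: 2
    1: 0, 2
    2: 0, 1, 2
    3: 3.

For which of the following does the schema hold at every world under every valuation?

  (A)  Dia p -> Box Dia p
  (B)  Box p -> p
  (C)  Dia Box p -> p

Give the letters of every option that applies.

none

R is not reflexive: not 0 R 0.
R is not symmetric: 1 R 0 but not 0 R 1.
R is not euclidean: 2 R 0 and 2 R 1 but not 0 R 1.
(A) Dia p -> Box Dia p is axiom 5; it is valid on a frame exactly when R is euclidean. R is not euclidean, so not valid.
(B) axiom T: valid iff R is reflexive. R is not reflexive — not valid.
(C) the dual of axiom B: valid iff R is symmetric. R is not symmetric — not valid.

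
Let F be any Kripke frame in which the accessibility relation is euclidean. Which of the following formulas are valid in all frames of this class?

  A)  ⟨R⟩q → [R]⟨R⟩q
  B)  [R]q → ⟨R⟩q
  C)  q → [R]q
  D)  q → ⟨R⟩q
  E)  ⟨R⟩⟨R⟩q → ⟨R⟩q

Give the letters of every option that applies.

(A) ⟨R⟩q → [R]⟨R⟩q is axiom 5, which corresponds to the euclidean property. Every such R is euclidean — valid.
(B) axiom D: valid iff R is serial. Such an R need not be serial — not valid.
(C) q → [R]q is equivalent to ◇p→p; it holds exactly when R ⊆ identity. Such an R need not be a subset of the identity — not valid.
(D) q → ⟨R⟩q is the dual of axiom T; it is valid on a frame exactly when R is reflexive. Such an R need not be reflexive, so not valid.
(E) ⟨R⟩⟨R⟩q → ⟨R⟩q is the dual of axiom 4, which corresponds to transitivity. Such an R need not be transitive — not valid.

A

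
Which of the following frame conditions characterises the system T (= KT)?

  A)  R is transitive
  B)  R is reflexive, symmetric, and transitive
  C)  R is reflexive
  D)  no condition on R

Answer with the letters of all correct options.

C

(A) this class determines K4, not T (= KT).
(B) this class determines S5, not T (= KT).
(C) T (= KT) is sound and complete for exactly this class.
(D) this class determines K, not T (= KT).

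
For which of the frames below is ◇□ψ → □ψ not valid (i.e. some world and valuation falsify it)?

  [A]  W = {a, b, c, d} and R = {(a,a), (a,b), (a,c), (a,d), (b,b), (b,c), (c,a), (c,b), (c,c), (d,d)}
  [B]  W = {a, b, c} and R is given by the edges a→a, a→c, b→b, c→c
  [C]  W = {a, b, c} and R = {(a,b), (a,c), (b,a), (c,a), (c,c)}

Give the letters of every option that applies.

A, B, C

The schema ◇□ψ → □ψ is the dual of axiom 5; it is valid on a frame iff R is euclidean.
(A) R is not euclidean (a R b and a R a but not b R a), so the schema fails here.
(B) R is not euclidean (a R c and a R a but not c R a), so the schema fails here.
(C) R is not euclidean (a R b and a R c but not b R c), so the schema fails here.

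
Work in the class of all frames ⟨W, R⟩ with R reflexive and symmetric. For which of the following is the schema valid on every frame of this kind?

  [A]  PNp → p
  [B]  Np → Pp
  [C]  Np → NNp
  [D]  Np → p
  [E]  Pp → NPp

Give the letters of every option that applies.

Reflexive relations are serial.
(A) PNp → p is the dual of axiom B, which corresponds to symmetry. Every such R is symmetric — valid.
(B) axiom D: valid iff R is serial. Every such R is serial — valid.
(C) Np → NNp is axiom 4; it is valid on a frame exactly when R is transitive. Such an R need not be transitive, so not valid.
(D) Np → p is axiom T; it is valid on a frame exactly when R is reflexive. Every such R is reflexive, so valid.
(E) axiom 5: valid iff R is euclidean. Such an R need not be euclidean — not valid.

A, B, D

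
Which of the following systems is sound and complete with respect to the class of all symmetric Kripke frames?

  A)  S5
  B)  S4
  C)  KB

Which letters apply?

C

(A) S5 is determined by the class of reflexive, symmetric, and transitive frames.
(B) S4 is determined by the class of reflexive and transitive frames.
(C) KB is determined by exactly this class.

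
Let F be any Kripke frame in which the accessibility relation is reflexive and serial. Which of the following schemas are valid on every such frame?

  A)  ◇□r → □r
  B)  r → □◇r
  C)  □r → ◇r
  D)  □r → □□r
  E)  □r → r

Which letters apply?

(A) the dual of axiom 5: valid iff R is euclidean. Such an R need not be euclidean — not valid.
(B) r → □◇r is axiom B, which corresponds to symmetry. Such an R need not be symmetric — not valid.
(C) □r → ◇r is axiom D; it is valid on a frame exactly when R is serial. Every such R is serial, so valid.
(D) □r → □□r is axiom 4; it is valid on a frame exactly when R is transitive. Such an R need not be transitive, so not valid.
(E) □r → r is axiom T, which corresponds to reflexivity. Every such R is reflexive — valid.

C, E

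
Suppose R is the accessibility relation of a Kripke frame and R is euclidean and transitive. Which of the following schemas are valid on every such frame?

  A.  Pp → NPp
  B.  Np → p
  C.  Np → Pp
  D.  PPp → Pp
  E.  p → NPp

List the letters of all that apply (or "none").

A, D

(A) axiom 5: valid iff R is euclidean. Every such R is euclidean — valid.
(B) Np → p is axiom T, which corresponds to reflexivity. Such an R need not be reflexive — not valid.
(C) axiom D: valid iff R is serial. Such an R need not be serial — not valid.
(D) PPp → Pp is the dual of axiom 4; it is valid on a frame exactly when R is transitive. Every such R is transitive, so valid.
(E) axiom B: valid iff R is symmetric. Such an R need not be symmetric — not valid.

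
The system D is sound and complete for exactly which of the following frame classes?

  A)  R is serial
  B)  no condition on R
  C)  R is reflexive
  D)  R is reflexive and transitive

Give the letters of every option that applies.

(A) D is sound and complete for exactly this class.
(B) this class determines K, not D.
(C) this class determines T (= KT), not D.
(D) this class determines S4, not D.

A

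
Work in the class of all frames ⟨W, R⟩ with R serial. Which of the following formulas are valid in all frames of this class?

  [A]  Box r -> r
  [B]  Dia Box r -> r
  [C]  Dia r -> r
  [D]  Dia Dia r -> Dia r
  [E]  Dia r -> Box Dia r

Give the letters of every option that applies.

none

(A) Box r -> r is axiom T, which corresponds to reflexivity. Such an R need not be reflexive — not valid.
(B) the dual of axiom B: valid iff R is symmetric. Such an R need not be symmetric — not valid.
(C) Dia r -> r (the converse of T) corresponds to R being a subset of the identity. Such an R need not be a subset of the identity, so not valid.
(D) Dia Dia r -> Dia r is the dual of axiom 4; it is valid on a frame exactly when R is transitive. Such an R need not be transitive, so not valid.
(E) Dia r -> Box Dia r is axiom 5; it is valid on a frame exactly when R is euclidean. Such an R need not be euclidean, so not valid.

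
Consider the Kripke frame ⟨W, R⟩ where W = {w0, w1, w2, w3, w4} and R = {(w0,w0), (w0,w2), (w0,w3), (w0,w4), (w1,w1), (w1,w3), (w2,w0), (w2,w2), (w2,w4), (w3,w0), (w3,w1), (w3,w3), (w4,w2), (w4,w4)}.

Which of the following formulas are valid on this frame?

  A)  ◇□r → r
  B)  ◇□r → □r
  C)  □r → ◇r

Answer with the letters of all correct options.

R is not symmetric: w0 R w4 but not w4 R w0.
R is not euclidean: w0 R w2 and w0 R w3 but not w2 R w3.
R is serial: every world has an R-successor.
(A) ◇□r → r (the dual of axiom B) characterises the symmetric frames. R is not symmetric — not valid.
(B) ◇□r → □r is the dual of axiom 5, which corresponds to the euclidean property. R is not euclidean — not valid.
(C) axiom D: valid iff R is serial. R is serial — valid.

C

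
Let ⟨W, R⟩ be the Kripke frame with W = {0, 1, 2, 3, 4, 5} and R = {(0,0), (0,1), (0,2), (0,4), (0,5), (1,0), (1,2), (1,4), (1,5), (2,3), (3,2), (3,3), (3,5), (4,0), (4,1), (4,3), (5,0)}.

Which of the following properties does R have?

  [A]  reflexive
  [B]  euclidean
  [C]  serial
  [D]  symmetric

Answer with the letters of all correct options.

C

(A) not reflexive: not 1 R 1.
(B) not euclidean: 0 R 2 and 0 R 0 but not 2 R 0.
(C) serial: every world has an R-successor.
(D) not symmetric: 0 R 2 but not 2 R 0.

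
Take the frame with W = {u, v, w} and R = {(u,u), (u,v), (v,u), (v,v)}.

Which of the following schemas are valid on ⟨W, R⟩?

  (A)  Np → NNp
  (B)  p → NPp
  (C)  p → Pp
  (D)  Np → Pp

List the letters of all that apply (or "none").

R is not reflexive: not w R w.
R is symmetric: every R-edge is matched by its reverse.
R is transitive: R is closed under composition.
R is not serial: w has no R-successor.
(A) axiom 4: valid iff R is transitive. R is transitive — valid.
(B) axiom B: valid iff R is symmetric. R is symmetric — valid.
(C) p → Pp is the dual of axiom T, which corresponds to reflexivity. R is not reflexive — not valid.
(D) axiom D: valid iff R is serial. R is not serial — not valid.

A, B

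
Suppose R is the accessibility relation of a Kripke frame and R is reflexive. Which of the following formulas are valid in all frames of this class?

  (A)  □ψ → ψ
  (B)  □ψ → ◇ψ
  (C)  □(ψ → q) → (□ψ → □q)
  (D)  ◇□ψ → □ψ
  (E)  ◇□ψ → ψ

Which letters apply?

A, B, C

A reflexive relation is serial.
(A) □ψ → ψ is axiom T; it is valid on a frame exactly when R is reflexive. Every such R is reflexive, so valid.
(B) □ψ → ◇ψ is axiom D, which corresponds to seriality. Every such R is serial — valid.
(C) □(ψ → q) → (□ψ → □q) is axiom K, valid on every Kripke frame — valid.
(D) ◇□ψ → □ψ (the dual of axiom 5) characterises the euclidean frames. Such an R need not be euclidean — not valid.
(E) ◇□ψ → ψ (the dual of axiom B) characterises the symmetric frames. Such an R need not be symmetric — not valid.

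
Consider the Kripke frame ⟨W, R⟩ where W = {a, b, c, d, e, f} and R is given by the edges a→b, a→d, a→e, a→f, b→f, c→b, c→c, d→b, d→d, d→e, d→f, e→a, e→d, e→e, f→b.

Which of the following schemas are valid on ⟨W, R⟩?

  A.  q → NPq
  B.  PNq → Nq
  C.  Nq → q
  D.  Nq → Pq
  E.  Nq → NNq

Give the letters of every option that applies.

R is not reflexive: not a R a.
R is not symmetric: a R b but not b R a.
R is not transitive: a R e and e R a but not a R a.
R is not euclidean: a R b and a R d but not b R d.
R is serial: every world has an R-successor.
(A) axiom B: valid iff R is symmetric. R is not symmetric — not valid.
(B) the dual of axiom 5: valid iff R is euclidean. R is not euclidean — not valid.
(C) Nq → q is axiom T, which corresponds to reflexivity. R is not reflexive — not valid.
(D) Nq → Pq is axiom D; it is valid on a frame exactly when R is serial. R is serial, so valid.
(E) Nq → NNq is axiom 4, which corresponds to transitivity. R is not transitive — not valid.

D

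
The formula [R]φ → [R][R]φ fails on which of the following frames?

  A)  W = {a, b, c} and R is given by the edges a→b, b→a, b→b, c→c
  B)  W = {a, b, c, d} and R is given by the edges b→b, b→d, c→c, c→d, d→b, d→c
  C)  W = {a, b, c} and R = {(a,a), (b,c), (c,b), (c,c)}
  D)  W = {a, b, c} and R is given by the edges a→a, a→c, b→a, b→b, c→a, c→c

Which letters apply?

A, B, C, D

The schema [R]φ → [R][R]φ is axiom 4; it is valid on a frame iff R is transitive.
(A) R is not transitive (a R b and b R a but not a R a), so the schema fails here.
(B) R is not transitive (b R d and d R c but not b R c), so the schema fails here.
(C) R is not transitive (b R c and c R b but not b R b), so the schema fails here.
(D) R is not transitive (b R a and a R c but not b R c), so the schema fails here.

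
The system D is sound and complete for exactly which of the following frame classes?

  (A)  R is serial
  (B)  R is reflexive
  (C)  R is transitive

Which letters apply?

(A) D is sound and complete for exactly this class.
(B) this class determines T (= KT), not D.
(C) this class determines K4, not D.

A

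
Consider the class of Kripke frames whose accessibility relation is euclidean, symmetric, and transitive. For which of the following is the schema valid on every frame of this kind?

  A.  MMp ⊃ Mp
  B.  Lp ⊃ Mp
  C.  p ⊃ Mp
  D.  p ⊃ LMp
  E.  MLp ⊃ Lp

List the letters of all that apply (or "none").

(A) MMp ⊃ Mp is the dual of axiom 4, which corresponds to transitivity. Every such R is transitive — valid.
(B) axiom D: valid iff R is serial. Such an R need not be serial — not valid.
(C) p ⊃ Mp is the dual of axiom T; it is valid on a frame exactly when R is reflexive. Such an R need not be reflexive, so not valid.
(D) p ⊃ LMp (axiom B) characterises the symmetric frames. Every such R is symmetric — valid.
(E) MLp ⊃ Lp is the dual of axiom 5, which corresponds to the euclidean property. Every such R is euclidean — valid.

A, D, E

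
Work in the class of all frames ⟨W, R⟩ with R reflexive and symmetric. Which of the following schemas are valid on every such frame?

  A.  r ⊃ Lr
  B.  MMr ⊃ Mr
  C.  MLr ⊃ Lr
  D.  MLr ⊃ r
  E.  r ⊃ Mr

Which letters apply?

Reflexive relations are serial.
(A) r ⊃ Lr (equivalent to ◇p→p) corresponds to R being a subset of the identity. Such an R need not be a subset of the identity, so not valid.
(B) the dual of axiom 4: valid iff R is transitive. Such an R need not be transitive — not valid.
(C) MLr ⊃ Lr is the dual of axiom 5, which corresponds to the euclidean property. Such an R need not be euclidean — not valid.
(D) the dual of axiom B: valid iff R is symmetric. Every such R is symmetric — valid.
(E) r ⊃ Mr is the dual of axiom T; it is valid on a frame exactly when R is reflexive. Every such R is reflexive, so valid.

D, E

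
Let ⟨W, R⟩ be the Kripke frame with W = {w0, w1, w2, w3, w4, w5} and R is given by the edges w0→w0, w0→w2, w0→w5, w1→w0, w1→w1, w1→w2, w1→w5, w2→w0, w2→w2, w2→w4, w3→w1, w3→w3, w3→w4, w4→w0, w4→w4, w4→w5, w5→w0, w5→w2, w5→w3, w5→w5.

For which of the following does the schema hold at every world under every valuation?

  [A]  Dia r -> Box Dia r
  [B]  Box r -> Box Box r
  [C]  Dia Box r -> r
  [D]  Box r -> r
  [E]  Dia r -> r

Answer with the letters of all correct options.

R is reflexive: each world relates to itself.
R is not symmetric: w1 R w0 but not w0 R w1.
R is not transitive: w0 R w2 and w2 R w4 but not w0 R w4.
R is not euclidean: w0 R w2 and w0 R w5 but not w2 R w5.
R is not a subset of the identity: w0 R w2 with w0 ≠ w2.
(A) Dia r -> Box Dia r (axiom 5) characterises the euclidean frames. R is not euclidean — not valid.
(B) axiom 4: valid iff R is transitive. R is not transitive — not valid.
(C) Dia Box r -> r is the dual of axiom B; it is valid on a frame exactly when R is symmetric. R is not symmetric, so not valid.
(D) Box r -> r is axiom T; it is valid on a frame exactly when R is reflexive. R is reflexive, so valid.
(E) Dia r -> r is the converse of T; it holds exactly when R ⊆ identity. Here R ⊄ identity — not valid.

D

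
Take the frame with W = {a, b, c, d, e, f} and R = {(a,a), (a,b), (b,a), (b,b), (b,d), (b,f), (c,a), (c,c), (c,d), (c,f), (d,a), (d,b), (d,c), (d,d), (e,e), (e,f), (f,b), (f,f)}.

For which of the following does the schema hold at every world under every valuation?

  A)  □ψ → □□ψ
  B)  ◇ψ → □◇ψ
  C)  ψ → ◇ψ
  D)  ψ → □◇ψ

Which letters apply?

C

R is reflexive: each world relates to itself.
R is not symmetric: c R a but not a R c.
R is not transitive: a R b and b R d but not a R d.
R is not euclidean: b R a and b R d but not a R d.
(A) axiom 4: valid iff R is transitive. R is not transitive — not valid.
(B) ◇ψ → □◇ψ (axiom 5) characterises the euclidean frames. R is not euclidean — not valid.
(C) the dual of axiom T: valid iff R is reflexive. R is reflexive — valid.
(D) ψ → □◇ψ (axiom B) characterises the symmetric frames. R is not symmetric — not valid.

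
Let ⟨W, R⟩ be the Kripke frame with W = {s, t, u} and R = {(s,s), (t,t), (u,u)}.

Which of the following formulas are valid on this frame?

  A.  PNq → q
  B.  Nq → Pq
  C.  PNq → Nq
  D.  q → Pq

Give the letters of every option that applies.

R is reflexive: each world relates to itself.
R is symmetric: every R-edge is matched by its reverse.
R is euclidean: any two R-successors of the same world are R-related.
R is serial: every world has an R-successor.
(A) the dual of axiom B: valid iff R is symmetric. R is symmetric — valid.
(B) Nq → Pq is axiom D, which corresponds to seriality. R is serial — valid.
(C) PNq → Nq is the dual of axiom 5; it is valid on a frame exactly when R is euclidean. R is euclidean, so valid.
(D) the dual of axiom T: valid iff R is reflexive. R is reflexive — valid.

A, B, C, D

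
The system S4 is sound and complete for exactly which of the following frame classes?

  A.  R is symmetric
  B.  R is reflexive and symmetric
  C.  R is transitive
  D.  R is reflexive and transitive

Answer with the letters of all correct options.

D

(A) this class determines KB, not S4.
(B) this class determines B (= KTB), not S4.
(C) this class determines K4, not S4.
(D) S4 is sound and complete for exactly this class.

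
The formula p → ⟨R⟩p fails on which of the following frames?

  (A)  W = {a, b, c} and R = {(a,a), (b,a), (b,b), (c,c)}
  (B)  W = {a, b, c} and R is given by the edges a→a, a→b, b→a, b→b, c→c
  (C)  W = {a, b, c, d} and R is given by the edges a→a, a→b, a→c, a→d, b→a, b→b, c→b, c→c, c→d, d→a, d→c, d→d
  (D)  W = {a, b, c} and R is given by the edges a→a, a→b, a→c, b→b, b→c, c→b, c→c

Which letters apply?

The schema p → ⟨R⟩p is the dual of axiom T; it is valid on a frame iff R is reflexive.
(A) R is reflexive (each world relates to itself), so the schema is valid here.
(B) R is reflexive (each world relates to itself), so the schema is valid here.
(C) R is reflexive (each world relates to itself), so the schema is valid here.
(D) R is reflexive (each world relates to itself), so the schema is valid here.

none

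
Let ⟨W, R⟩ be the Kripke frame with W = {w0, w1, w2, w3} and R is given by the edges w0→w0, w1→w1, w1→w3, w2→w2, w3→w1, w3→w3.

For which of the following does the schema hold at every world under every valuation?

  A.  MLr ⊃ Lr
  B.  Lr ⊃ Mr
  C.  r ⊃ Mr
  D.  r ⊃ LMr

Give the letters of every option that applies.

A, B, C, D

R is reflexive: each world relates to itself.
R is symmetric: every R-edge is matched by its reverse.
R is euclidean: any two R-successors of the same world are R-related.
R is serial: every world has an R-successor.
(A) the dual of axiom 5: valid iff R is euclidean. R is euclidean — valid.
(B) Lr ⊃ Mr is axiom D, which corresponds to seriality. R is serial — valid.
(C) r ⊃ Mr is the dual of axiom T; it is valid on a frame exactly when R is reflexive. R is reflexive, so valid.
(D) r ⊃ LMr is axiom B; it is valid on a frame exactly when R is symmetric. R is symmetric, so valid.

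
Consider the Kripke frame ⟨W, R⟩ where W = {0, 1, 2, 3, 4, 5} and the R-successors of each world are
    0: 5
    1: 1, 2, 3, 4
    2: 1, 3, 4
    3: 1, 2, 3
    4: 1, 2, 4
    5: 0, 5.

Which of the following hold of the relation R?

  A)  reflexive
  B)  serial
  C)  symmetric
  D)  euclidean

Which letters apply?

B, C

(A) not reflexive: not 0 R 0.
(B) serial: every world has an R-successor.
(C) symmetric: every R-edge is matched by its reverse.
(D) not euclidean: 1 R 3 and 1 R 4 but not 3 R 4.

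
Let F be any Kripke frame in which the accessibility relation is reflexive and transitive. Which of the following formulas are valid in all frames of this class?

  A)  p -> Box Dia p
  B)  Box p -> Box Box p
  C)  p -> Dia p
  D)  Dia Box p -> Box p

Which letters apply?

Reflexive relations are serial.
(A) p -> Box Dia p (axiom B) characterises the symmetric frames. Such an R need not be symmetric — not valid.
(B) Box p -> Box Box p is axiom 4, which corresponds to transitivity. Every such R is transitive — valid.
(C) p -> Dia p is the dual of axiom T, which corresponds to reflexivity. Every such R is reflexive — valid.
(D) Dia Box p -> Box p is the dual of axiom 5, which corresponds to the euclidean property. Such an R need not be euclidean — not valid.

B, C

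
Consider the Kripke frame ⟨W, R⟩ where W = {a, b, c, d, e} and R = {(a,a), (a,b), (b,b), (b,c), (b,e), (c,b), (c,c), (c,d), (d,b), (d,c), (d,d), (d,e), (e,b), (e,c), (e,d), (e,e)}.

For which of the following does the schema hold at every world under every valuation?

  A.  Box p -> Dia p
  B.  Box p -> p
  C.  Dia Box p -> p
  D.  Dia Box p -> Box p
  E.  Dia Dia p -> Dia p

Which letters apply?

A, B

R is reflexive: each world relates to itself.
R is not symmetric: a R b but not b R a.
R is not transitive: a R b and b R c but not a R c.
R is not euclidean: a R b and a R a but not b R a.
R is serial: every world has an R-successor.
(A) axiom D: valid iff R is serial. R is serial — valid.
(B) Box p -> p (axiom T) characterises the reflexive frames. R is reflexive — valid.
(C) the dual of axiom B: valid iff R is symmetric. R is not symmetric — not valid.
(D) the dual of axiom 5: valid iff R is euclidean. R is not euclidean — not valid.
(E) Dia Dia p -> Dia p is the dual of axiom 4; it is valid on a frame exactly when R is transitive. R is not transitive, so not valid.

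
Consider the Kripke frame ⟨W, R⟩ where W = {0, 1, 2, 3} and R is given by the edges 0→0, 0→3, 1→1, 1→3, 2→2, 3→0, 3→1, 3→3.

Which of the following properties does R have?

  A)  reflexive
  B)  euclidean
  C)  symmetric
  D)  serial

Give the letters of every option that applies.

A, C, D

(A) reflexive: each world relates to itself.
(B) not euclidean: 3 R 0 and 3 R 1 but not 0 R 1.
(C) symmetric: every R-edge is matched by its reverse.
(D) serial: every world has an R-successor.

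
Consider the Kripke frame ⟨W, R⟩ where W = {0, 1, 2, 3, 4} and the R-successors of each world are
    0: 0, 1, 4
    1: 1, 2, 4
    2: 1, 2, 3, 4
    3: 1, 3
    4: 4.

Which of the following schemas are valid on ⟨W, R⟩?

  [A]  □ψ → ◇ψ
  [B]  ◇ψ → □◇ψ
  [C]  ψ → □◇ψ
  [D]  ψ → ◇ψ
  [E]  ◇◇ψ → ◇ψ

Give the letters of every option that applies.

A, D

R is reflexive: each world relates to itself.
R is not symmetric: 0 R 1 but not 1 R 0.
R is not transitive: 0 R 1 and 1 R 2 but not 0 R 2.
R is not euclidean: 0 R 1 and 0 R 0 but not 1 R 0.
R is serial: every world has an R-successor.
(A) axiom D: valid iff R is serial. R is serial — valid.
(B) ◇ψ → □◇ψ (axiom 5) characterises the euclidean frames. R is not euclidean — not valid.
(C) ψ → □◇ψ is axiom B, which corresponds to symmetry. R is not symmetric — not valid.
(D) ψ → ◇ψ is the dual of axiom T, which corresponds to reflexivity. R is reflexive — valid.
(E) ◇◇ψ → ◇ψ is the dual of axiom 4; it is valid on a frame exactly when R is transitive. R is not transitive, so not valid.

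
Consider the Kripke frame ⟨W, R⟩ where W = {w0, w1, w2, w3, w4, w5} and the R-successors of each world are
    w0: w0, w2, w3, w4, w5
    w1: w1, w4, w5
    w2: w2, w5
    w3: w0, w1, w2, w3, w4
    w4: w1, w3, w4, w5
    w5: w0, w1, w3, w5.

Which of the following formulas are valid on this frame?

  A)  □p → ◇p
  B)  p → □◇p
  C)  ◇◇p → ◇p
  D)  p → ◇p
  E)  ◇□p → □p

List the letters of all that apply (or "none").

R is reflexive: each world relates to itself.
R is not symmetric: w0 R w2 but not w2 R w0.
R is not transitive: w0 R w3 and w3 R w1 but not w0 R w1.
R is not euclidean: w0 R w2 and w0 R w0 but not w2 R w0.
R is serial: every world has an R-successor.
(A) □p → ◇p is axiom D; it is valid on a frame exactly when R is serial. R is serial, so valid.
(B) p → □◇p is axiom B; it is valid on a frame exactly when R is symmetric. R is not symmetric, so not valid.
(C) the dual of axiom 4: valid iff R is transitive. R is not transitive — not valid.
(D) p → ◇p is the dual of axiom T; it is valid on a frame exactly when R is reflexive. R is reflexive, so valid.
(E) the dual of axiom 5: valid iff R is euclidean. R is not euclidean — not valid.

A, D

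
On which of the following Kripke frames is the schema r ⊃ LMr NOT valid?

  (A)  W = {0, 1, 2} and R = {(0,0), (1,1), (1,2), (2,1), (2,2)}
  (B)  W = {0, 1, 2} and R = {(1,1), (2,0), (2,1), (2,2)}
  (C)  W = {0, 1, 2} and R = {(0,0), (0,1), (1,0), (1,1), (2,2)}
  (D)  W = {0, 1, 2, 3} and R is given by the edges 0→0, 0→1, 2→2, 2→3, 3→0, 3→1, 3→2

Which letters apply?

The schema r ⊃ LMr is axiom B; it is valid on a frame iff R is symmetric.
(A) R is symmetric (every R-edge is matched by its reverse), so the schema is valid here.
(B) R is not symmetric (2 R 0 but not 0 R 2), so the schema fails here.
(C) R is symmetric (every R-edge is matched by its reverse), so the schema is valid here.
(D) R is not symmetric (0 R 1 but not 1 R 0), so the schema fails here.

B, D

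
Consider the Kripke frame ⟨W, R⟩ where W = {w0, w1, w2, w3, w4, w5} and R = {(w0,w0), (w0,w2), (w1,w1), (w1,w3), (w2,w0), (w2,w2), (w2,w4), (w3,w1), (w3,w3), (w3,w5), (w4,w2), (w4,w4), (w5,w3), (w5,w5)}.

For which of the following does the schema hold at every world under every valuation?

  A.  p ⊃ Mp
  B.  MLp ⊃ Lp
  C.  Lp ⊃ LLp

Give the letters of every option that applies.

A

R is reflexive: each world relates to itself.
R is not transitive: w0 R w2 and w2 R w4 but not w0 R w4.
R is not euclidean: w2 R w0 and w2 R w4 but not w0 R w4.
(A) p ⊃ Mp is the dual of axiom T; it is valid on a frame exactly when R is reflexive. R is reflexive, so valid.
(B) MLp ⊃ Lp (the dual of axiom 5) characterises the euclidean frames. R is not euclidean — not valid.
(C) Lp ⊃ LLp is axiom 4; it is valid on a frame exactly when R is transitive. R is not transitive, so not valid.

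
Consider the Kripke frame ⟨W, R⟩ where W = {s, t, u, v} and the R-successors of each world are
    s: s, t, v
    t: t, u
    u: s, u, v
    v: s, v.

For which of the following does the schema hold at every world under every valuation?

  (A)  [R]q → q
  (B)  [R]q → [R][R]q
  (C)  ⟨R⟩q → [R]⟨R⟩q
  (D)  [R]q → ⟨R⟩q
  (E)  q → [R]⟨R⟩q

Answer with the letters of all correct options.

A, D

R is reflexive: each world relates to itself.
R is not symmetric: s R t but not t R s.
R is not transitive: s R t and t R u but not s R u.
R is not euclidean: s R t and s R s but not t R s.
R is serial: every world has an R-successor.
(A) [R]q → q is axiom T, which corresponds to reflexivity. R is reflexive — valid.
(B) [R]q → [R][R]q is axiom 4; it is valid on a frame exactly when R is transitive. R is not transitive, so not valid.
(C) axiom 5: valid iff R is euclidean. R is not euclidean — not valid.
(D) axiom D: valid iff R is serial. R is serial — valid.
(E) q → [R]⟨R⟩q is axiom B, which corresponds to symmetry. R is not symmetric — not valid.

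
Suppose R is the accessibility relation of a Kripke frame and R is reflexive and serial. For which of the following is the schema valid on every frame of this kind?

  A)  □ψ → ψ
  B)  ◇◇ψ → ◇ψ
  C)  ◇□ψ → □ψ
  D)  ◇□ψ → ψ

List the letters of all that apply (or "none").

A

(A) □ψ → ψ (axiom T) characterises the reflexive frames. Every such R is reflexive — valid.
(B) ◇◇ψ → ◇ψ (the dual of axiom 4) characterises the transitive frames. Such an R need not be transitive — not valid.
(C) the dual of axiom 5: valid iff R is euclidean. Such an R need not be euclidean — not valid.
(D) the dual of axiom B: valid iff R is symmetric. Such an R need not be symmetric — not valid.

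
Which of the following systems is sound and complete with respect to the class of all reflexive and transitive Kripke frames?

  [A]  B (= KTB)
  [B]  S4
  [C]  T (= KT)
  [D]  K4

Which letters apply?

B

(A) B (= KTB) is determined by the class of reflexive and symmetric frames.
(B) S4 is determined by exactly this class.
(C) T (= KT) is determined by the class of reflexive frames.
(D) K4 is determined by the class of transitive frames.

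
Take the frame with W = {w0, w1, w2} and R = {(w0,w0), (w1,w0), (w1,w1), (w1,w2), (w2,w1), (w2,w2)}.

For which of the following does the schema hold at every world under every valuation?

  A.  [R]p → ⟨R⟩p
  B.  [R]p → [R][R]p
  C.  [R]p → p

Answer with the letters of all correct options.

R is reflexive: each world relates to itself.
R is not transitive: w2 R w1 and w1 R w0 but not w2 R w0.
R is serial: every world has an R-successor.
(A) [R]p → ⟨R⟩p is axiom D; it is valid on a frame exactly when R is serial. R is serial, so valid.
(B) [R]p → [R][R]p (axiom 4) characterises the transitive frames. R is not transitive — not valid.
(C) [R]p → p (axiom T) characterises the reflexive frames. R is reflexive — valid.

A, C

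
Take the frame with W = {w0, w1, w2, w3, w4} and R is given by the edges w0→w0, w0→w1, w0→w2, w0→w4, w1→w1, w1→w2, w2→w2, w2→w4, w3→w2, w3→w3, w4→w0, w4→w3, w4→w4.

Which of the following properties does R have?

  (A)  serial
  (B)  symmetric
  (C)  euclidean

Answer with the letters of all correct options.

A

(A) serial: every world has an R-successor.
(B) not symmetric: w0 R w1 but not w1 R w0.
(C) not euclidean: w0 R w1 and w0 R w0 but not w1 R w0.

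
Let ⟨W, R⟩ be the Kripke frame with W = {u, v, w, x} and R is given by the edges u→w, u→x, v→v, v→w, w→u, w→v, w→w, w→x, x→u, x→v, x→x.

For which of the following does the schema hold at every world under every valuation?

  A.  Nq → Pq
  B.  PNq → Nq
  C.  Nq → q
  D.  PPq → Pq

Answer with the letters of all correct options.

R is not reflexive: not u R u.
R is not transitive: u R w and w R u but not u R u.
R is not euclidean: u R x and u R w but not x R w.
R is serial: every world has an R-successor.
(A) Nq → Pq (axiom D) characterises the serial frames. R is serial — valid.
(B) PNq → Nq is the dual of axiom 5; it is valid on a frame exactly when R is euclidean. R is not euclidean, so not valid.
(C) Nq → q is axiom T, which corresponds to reflexivity. R is not reflexive — not valid.
(D) PPq → Pq (the dual of axiom 4) characterises the transitive frames. R is not transitive — not valid.

A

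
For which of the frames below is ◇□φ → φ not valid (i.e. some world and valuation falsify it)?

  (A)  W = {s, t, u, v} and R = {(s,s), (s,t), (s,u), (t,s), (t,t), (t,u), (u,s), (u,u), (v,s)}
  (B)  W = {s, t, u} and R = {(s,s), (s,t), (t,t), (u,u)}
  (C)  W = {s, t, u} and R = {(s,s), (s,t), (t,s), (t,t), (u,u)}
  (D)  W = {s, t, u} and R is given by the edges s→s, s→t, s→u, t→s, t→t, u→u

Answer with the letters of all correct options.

The schema ◇□φ → φ is the dual of axiom B; it is valid on a frame iff R is symmetric.
(A) R is not symmetric (t R u but not u R t), so the schema fails here.
(B) R is not symmetric (s R t but not t R s), so the schema fails here.
(C) R is symmetric (every R-edge is matched by its reverse), so the schema is valid here.
(D) R is not symmetric (s R u but not u R s), so the schema fails here.

A, B, D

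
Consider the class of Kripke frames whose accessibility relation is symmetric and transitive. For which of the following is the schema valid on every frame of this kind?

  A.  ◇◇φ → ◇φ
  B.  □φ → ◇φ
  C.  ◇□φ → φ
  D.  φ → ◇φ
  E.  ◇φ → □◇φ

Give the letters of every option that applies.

A, C, E

A symmetric transitive relation is euclidean (uRv and uRw give vRu by symmetry, then vRw by transitivity).
(A) the dual of axiom 4: valid iff R is transitive. Every such R is transitive — valid.
(B) □φ → ◇φ is axiom D, which corresponds to seriality. Such an R need not be serial — not valid.
(C) ◇□φ → φ is the dual of axiom B, which corresponds to symmetry. Every such R is symmetric — valid.
(D) φ → ◇φ (the dual of axiom T) characterises the reflexive frames. Such an R need not be reflexive — not valid.
(E) axiom 5: valid iff R is euclidean. Every such R is euclidean — valid.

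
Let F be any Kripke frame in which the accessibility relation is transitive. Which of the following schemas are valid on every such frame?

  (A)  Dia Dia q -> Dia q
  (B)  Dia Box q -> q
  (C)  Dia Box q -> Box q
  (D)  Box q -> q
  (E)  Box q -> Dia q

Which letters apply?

(A) Dia Dia q -> Dia q (the dual of axiom 4) characterises the transitive frames. Every such R is transitive — valid.
(B) Dia Box q -> q is the dual of axiom B, which corresponds to symmetry. Such an R need not be symmetric — not valid.
(C) Dia Box q -> Box q (the dual of axiom 5) characterises the euclidean frames. Such an R need not be euclidean — not valid.
(D) Box q -> q is axiom T, which corresponds to reflexivity. Such an R need not be reflexive — not valid.
(E) Box q -> Dia q is axiom D; it is valid on a frame exactly when R is serial. Such an R need not be serial, so not valid.

A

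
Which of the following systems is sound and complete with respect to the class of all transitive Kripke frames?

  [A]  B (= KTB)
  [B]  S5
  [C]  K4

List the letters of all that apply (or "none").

(A) B (= KTB) is determined by the class of reflexive and symmetric frames.
(B) S5 is determined by the class of reflexive, symmetric, and transitive frames.
(C) K4 is determined by exactly this class.

C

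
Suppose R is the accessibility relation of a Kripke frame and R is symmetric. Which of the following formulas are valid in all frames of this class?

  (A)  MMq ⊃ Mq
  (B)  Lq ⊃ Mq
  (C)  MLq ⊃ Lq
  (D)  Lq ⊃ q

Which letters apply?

(A) MMq ⊃ Mq (the dual of axiom 4) characterises the transitive frames. Such an R need not be transitive — not valid.
(B) Lq ⊃ Mq is axiom D, which corresponds to seriality. Such an R need not be serial — not valid.
(C) MLq ⊃ Lq (the dual of axiom 5) characterises the euclidean frames. Such an R need not be euclidean — not valid.
(D) Lq ⊃ q is axiom T; it is valid on a frame exactly when R is reflexive. Such an R need not be reflexive, so not valid.

none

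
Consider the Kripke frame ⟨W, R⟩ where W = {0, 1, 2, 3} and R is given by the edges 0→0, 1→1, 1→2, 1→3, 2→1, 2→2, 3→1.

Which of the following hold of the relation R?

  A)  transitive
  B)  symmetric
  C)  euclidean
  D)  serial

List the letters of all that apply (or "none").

B, D

(A) not transitive: 2 R 1 and 1 R 3 but not 2 R 3.
(B) symmetric: every R-edge is matched by its reverse.
(C) not euclidean: 1 R 2 and 1 R 3 but not 2 R 3.
(D) serial: every world has an R-successor.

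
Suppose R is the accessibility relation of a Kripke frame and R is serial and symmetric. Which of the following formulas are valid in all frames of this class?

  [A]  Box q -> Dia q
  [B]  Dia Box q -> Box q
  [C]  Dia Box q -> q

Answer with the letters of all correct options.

(A) Box q -> Dia q is axiom D; it is valid on a frame exactly when R is serial. Every such R is serial, so valid.
(B) Dia Box q -> Box q is the dual of axiom 5; it is valid on a frame exactly when R is euclidean. Such an R need not be euclidean, so not valid.
(C) Dia Box q -> q is the dual of axiom B, which corresponds to symmetry. Every such R is symmetric — valid.

A, C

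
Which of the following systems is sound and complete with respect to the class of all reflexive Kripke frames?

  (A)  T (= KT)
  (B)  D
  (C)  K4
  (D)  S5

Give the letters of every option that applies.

(A) T (= KT) is determined by exactly this class.
(B) D is determined by the class of serial frames.
(C) K4 is determined by the class of transitive frames.
(D) S5 is determined by the class of reflexive, symmetric, and transitive frames.

A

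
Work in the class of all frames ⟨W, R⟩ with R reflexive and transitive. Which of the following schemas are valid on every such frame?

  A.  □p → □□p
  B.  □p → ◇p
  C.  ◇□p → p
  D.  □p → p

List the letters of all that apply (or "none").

A, B, D

Reflexive relations are serial.
(A) □p → □□p is axiom 4, which corresponds to transitivity. Every such R is transitive — valid.
(B) □p → ◇p (axiom D) characterises the serial frames. Every such R is serial — valid.
(C) ◇□p → p (the dual of axiom B) characterises the symmetric frames. Such an R need not be symmetric — not valid.
(D) axiom T: valid iff R is reflexive. Every such R is reflexive — valid.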